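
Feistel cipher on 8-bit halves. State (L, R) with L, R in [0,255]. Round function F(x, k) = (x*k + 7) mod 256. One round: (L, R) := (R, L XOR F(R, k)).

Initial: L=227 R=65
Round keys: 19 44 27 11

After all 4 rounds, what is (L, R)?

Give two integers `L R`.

Round 1 (k=19): L=65 R=57
Round 2 (k=44): L=57 R=146
Round 3 (k=27): L=146 R=84
Round 4 (k=11): L=84 R=49

Answer: 84 49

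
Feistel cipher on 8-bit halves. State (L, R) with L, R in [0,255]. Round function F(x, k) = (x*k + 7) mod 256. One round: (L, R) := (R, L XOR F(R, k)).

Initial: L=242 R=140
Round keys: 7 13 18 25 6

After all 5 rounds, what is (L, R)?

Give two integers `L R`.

Round 1 (k=7): L=140 R=41
Round 2 (k=13): L=41 R=144
Round 3 (k=18): L=144 R=14
Round 4 (k=25): L=14 R=245
Round 5 (k=6): L=245 R=203

Answer: 245 203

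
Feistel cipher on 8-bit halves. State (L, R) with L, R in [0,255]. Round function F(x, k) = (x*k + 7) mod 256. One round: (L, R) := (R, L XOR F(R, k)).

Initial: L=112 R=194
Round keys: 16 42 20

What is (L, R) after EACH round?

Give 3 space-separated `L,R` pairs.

Round 1 (k=16): L=194 R=87
Round 2 (k=42): L=87 R=143
Round 3 (k=20): L=143 R=100

Answer: 194,87 87,143 143,100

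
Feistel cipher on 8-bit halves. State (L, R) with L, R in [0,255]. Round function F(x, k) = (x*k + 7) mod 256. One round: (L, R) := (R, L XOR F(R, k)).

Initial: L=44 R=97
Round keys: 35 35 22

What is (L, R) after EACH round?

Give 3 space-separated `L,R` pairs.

Round 1 (k=35): L=97 R=102
Round 2 (k=35): L=102 R=152
Round 3 (k=22): L=152 R=113

Answer: 97,102 102,152 152,113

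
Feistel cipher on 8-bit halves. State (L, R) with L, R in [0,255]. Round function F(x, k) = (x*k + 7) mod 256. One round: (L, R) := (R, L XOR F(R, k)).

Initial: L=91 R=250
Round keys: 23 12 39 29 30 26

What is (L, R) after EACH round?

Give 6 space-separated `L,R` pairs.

Round 1 (k=23): L=250 R=38
Round 2 (k=12): L=38 R=53
Round 3 (k=39): L=53 R=60
Round 4 (k=29): L=60 R=230
Round 5 (k=30): L=230 R=199
Round 6 (k=26): L=199 R=219

Answer: 250,38 38,53 53,60 60,230 230,199 199,219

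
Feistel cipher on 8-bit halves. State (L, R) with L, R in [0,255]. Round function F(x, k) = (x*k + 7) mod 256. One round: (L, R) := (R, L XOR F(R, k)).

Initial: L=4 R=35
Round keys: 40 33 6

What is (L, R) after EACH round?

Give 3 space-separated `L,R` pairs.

Answer: 35,123 123,193 193,246

Derivation:
Round 1 (k=40): L=35 R=123
Round 2 (k=33): L=123 R=193
Round 3 (k=6): L=193 R=246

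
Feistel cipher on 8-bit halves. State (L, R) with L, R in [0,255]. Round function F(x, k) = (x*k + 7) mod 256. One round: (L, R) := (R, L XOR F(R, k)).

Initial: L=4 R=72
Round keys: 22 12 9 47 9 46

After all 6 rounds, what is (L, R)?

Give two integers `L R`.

Round 1 (k=22): L=72 R=51
Round 2 (k=12): L=51 R=35
Round 3 (k=9): L=35 R=113
Round 4 (k=47): L=113 R=229
Round 5 (k=9): L=229 R=101
Round 6 (k=46): L=101 R=200

Answer: 101 200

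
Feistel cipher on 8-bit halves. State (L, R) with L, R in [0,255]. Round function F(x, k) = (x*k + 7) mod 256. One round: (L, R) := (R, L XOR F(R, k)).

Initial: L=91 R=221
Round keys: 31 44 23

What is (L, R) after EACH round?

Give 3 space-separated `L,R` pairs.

Answer: 221,145 145,46 46,184

Derivation:
Round 1 (k=31): L=221 R=145
Round 2 (k=44): L=145 R=46
Round 3 (k=23): L=46 R=184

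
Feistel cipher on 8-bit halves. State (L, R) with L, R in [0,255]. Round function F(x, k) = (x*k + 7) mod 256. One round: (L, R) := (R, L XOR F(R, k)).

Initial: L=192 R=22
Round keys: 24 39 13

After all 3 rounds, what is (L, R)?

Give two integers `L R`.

Round 1 (k=24): L=22 R=215
Round 2 (k=39): L=215 R=222
Round 3 (k=13): L=222 R=154

Answer: 222 154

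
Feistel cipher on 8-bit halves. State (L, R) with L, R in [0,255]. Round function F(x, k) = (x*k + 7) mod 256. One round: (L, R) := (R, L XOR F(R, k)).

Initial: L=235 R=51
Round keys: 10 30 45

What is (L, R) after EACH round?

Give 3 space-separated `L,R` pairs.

Round 1 (k=10): L=51 R=238
Round 2 (k=30): L=238 R=216
Round 3 (k=45): L=216 R=17

Answer: 51,238 238,216 216,17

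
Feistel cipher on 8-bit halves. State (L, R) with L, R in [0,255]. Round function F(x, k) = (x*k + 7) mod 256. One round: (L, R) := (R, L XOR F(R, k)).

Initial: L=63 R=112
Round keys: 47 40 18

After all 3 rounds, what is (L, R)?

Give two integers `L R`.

Round 1 (k=47): L=112 R=168
Round 2 (k=40): L=168 R=55
Round 3 (k=18): L=55 R=77

Answer: 55 77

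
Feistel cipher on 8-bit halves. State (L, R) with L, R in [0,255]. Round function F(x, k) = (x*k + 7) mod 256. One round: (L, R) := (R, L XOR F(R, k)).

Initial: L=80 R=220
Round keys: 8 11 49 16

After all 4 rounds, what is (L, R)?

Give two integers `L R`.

Answer: 8 191

Derivation:
Round 1 (k=8): L=220 R=183
Round 2 (k=11): L=183 R=56
Round 3 (k=49): L=56 R=8
Round 4 (k=16): L=8 R=191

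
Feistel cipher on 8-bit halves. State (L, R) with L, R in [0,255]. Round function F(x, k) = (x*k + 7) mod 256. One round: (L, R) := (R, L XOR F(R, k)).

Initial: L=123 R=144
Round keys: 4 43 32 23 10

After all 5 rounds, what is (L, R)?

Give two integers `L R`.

Round 1 (k=4): L=144 R=60
Round 2 (k=43): L=60 R=139
Round 3 (k=32): L=139 R=91
Round 4 (k=23): L=91 R=191
Round 5 (k=10): L=191 R=38

Answer: 191 38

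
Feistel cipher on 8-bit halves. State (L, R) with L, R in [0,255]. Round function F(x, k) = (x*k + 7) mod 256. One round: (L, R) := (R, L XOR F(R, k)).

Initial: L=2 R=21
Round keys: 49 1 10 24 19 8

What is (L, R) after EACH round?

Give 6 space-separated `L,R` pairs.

Answer: 21,14 14,0 0,9 9,223 223,157 157,48

Derivation:
Round 1 (k=49): L=21 R=14
Round 2 (k=1): L=14 R=0
Round 3 (k=10): L=0 R=9
Round 4 (k=24): L=9 R=223
Round 5 (k=19): L=223 R=157
Round 6 (k=8): L=157 R=48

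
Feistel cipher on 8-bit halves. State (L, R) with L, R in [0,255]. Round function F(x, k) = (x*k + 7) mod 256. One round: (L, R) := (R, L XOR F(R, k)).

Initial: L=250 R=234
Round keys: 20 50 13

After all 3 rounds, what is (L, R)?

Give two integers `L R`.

Round 1 (k=20): L=234 R=181
Round 2 (k=50): L=181 R=139
Round 3 (k=13): L=139 R=163

Answer: 139 163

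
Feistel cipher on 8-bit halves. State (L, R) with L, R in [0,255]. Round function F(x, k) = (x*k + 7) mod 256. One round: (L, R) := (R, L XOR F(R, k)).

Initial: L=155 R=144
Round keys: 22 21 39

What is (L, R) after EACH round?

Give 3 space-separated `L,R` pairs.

Round 1 (k=22): L=144 R=252
Round 2 (k=21): L=252 R=35
Round 3 (k=39): L=35 R=160

Answer: 144,252 252,35 35,160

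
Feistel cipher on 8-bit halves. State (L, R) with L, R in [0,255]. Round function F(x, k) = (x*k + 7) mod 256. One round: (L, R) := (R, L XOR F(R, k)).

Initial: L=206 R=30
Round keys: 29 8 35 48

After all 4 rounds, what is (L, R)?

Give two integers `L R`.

Round 1 (k=29): L=30 R=163
Round 2 (k=8): L=163 R=1
Round 3 (k=35): L=1 R=137
Round 4 (k=48): L=137 R=182

Answer: 137 182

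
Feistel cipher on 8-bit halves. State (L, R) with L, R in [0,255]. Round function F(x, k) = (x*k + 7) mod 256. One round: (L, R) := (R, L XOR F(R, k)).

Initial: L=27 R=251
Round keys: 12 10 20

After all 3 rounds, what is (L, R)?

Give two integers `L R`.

Round 1 (k=12): L=251 R=208
Round 2 (k=10): L=208 R=220
Round 3 (k=20): L=220 R=231

Answer: 220 231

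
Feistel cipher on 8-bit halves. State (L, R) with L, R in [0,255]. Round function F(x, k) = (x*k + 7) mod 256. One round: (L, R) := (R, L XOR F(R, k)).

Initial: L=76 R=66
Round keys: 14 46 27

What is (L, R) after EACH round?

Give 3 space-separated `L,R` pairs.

Answer: 66,239 239,187 187,47

Derivation:
Round 1 (k=14): L=66 R=239
Round 2 (k=46): L=239 R=187
Round 3 (k=27): L=187 R=47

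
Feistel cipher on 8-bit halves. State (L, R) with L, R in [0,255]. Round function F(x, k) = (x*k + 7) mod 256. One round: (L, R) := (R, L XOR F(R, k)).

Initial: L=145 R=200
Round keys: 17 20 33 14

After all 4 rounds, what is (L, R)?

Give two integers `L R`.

Answer: 160 80

Derivation:
Round 1 (k=17): L=200 R=222
Round 2 (k=20): L=222 R=151
Round 3 (k=33): L=151 R=160
Round 4 (k=14): L=160 R=80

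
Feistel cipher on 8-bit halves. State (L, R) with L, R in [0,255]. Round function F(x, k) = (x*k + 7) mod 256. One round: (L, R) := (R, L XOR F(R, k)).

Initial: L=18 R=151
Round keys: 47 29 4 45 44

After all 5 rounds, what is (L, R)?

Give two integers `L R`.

Round 1 (k=47): L=151 R=210
Round 2 (k=29): L=210 R=70
Round 3 (k=4): L=70 R=205
Round 4 (k=45): L=205 R=86
Round 5 (k=44): L=86 R=2

Answer: 86 2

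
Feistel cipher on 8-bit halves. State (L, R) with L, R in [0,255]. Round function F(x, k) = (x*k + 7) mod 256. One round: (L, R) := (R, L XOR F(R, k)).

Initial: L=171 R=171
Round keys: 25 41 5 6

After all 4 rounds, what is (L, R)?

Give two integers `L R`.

Round 1 (k=25): L=171 R=17
Round 2 (k=41): L=17 R=107
Round 3 (k=5): L=107 R=15
Round 4 (k=6): L=15 R=10

Answer: 15 10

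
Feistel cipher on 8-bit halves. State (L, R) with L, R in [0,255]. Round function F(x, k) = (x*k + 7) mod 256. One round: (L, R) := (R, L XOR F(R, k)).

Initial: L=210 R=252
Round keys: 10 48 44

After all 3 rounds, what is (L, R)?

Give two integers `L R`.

Round 1 (k=10): L=252 R=13
Round 2 (k=48): L=13 R=139
Round 3 (k=44): L=139 R=230

Answer: 139 230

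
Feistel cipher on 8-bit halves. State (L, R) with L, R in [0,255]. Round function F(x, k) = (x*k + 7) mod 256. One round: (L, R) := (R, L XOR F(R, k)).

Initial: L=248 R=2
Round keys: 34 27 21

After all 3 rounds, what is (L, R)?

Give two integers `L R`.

Answer: 234 138

Derivation:
Round 1 (k=34): L=2 R=179
Round 2 (k=27): L=179 R=234
Round 3 (k=21): L=234 R=138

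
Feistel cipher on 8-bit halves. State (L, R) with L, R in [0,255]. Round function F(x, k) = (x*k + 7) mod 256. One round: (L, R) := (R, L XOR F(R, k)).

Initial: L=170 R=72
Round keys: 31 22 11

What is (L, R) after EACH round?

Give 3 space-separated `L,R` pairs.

Answer: 72,21 21,157 157,211

Derivation:
Round 1 (k=31): L=72 R=21
Round 2 (k=22): L=21 R=157
Round 3 (k=11): L=157 R=211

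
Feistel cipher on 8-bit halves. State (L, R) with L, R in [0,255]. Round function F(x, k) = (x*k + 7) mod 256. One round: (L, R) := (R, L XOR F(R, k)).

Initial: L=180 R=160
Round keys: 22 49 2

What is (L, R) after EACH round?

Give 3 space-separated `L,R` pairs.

Answer: 160,115 115,170 170,40

Derivation:
Round 1 (k=22): L=160 R=115
Round 2 (k=49): L=115 R=170
Round 3 (k=2): L=170 R=40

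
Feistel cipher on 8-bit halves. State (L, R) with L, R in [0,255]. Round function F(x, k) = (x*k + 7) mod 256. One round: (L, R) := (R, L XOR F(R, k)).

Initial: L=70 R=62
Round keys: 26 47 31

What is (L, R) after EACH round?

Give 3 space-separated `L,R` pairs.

Round 1 (k=26): L=62 R=21
Round 2 (k=47): L=21 R=220
Round 3 (k=31): L=220 R=190

Answer: 62,21 21,220 220,190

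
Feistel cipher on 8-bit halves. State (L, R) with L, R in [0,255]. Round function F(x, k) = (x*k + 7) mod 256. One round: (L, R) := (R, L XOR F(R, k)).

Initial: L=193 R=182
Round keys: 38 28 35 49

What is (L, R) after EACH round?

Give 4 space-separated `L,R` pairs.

Answer: 182,202 202,169 169,232 232,198

Derivation:
Round 1 (k=38): L=182 R=202
Round 2 (k=28): L=202 R=169
Round 3 (k=35): L=169 R=232
Round 4 (k=49): L=232 R=198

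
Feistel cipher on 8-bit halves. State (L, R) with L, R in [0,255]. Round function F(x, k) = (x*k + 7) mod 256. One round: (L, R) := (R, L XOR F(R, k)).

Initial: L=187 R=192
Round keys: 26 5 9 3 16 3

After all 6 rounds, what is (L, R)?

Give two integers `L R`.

Answer: 137 64

Derivation:
Round 1 (k=26): L=192 R=60
Round 2 (k=5): L=60 R=243
Round 3 (k=9): L=243 R=174
Round 4 (k=3): L=174 R=226
Round 5 (k=16): L=226 R=137
Round 6 (k=3): L=137 R=64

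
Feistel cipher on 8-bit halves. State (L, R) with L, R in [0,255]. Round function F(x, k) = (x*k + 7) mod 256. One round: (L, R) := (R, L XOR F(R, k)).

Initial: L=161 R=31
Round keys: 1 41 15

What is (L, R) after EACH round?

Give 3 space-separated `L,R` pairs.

Answer: 31,135 135,185 185,89

Derivation:
Round 1 (k=1): L=31 R=135
Round 2 (k=41): L=135 R=185
Round 3 (k=15): L=185 R=89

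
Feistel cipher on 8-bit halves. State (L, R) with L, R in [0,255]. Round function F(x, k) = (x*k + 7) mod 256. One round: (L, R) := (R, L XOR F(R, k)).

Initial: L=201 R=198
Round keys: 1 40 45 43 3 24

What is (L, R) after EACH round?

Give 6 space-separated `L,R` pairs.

Answer: 198,4 4,97 97,16 16,214 214,153 153,137

Derivation:
Round 1 (k=1): L=198 R=4
Round 2 (k=40): L=4 R=97
Round 3 (k=45): L=97 R=16
Round 4 (k=43): L=16 R=214
Round 5 (k=3): L=214 R=153
Round 6 (k=24): L=153 R=137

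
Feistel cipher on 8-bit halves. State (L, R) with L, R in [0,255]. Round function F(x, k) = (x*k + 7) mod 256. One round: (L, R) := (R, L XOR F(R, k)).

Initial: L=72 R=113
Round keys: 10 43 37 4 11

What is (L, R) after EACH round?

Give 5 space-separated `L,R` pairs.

Answer: 113,57 57,235 235,199 199,200 200,88

Derivation:
Round 1 (k=10): L=113 R=57
Round 2 (k=43): L=57 R=235
Round 3 (k=37): L=235 R=199
Round 4 (k=4): L=199 R=200
Round 5 (k=11): L=200 R=88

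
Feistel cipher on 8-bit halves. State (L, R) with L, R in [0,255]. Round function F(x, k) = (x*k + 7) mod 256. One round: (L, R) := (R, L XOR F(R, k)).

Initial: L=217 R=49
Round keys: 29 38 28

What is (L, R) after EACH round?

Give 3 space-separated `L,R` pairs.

Round 1 (k=29): L=49 R=77
Round 2 (k=38): L=77 R=68
Round 3 (k=28): L=68 R=58

Answer: 49,77 77,68 68,58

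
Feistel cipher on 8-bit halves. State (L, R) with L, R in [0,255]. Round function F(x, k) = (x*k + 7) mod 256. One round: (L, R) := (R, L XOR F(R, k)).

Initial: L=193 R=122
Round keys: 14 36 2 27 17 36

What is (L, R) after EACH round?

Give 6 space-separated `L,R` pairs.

Round 1 (k=14): L=122 R=114
Round 2 (k=36): L=114 R=117
Round 3 (k=2): L=117 R=131
Round 4 (k=27): L=131 R=173
Round 5 (k=17): L=173 R=7
Round 6 (k=36): L=7 R=174

Answer: 122,114 114,117 117,131 131,173 173,7 7,174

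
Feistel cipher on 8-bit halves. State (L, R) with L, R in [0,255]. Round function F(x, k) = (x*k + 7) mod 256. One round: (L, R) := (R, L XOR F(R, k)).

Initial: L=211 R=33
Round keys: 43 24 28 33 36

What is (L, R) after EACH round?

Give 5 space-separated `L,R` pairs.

Round 1 (k=43): L=33 R=65
Round 2 (k=24): L=65 R=62
Round 3 (k=28): L=62 R=142
Round 4 (k=33): L=142 R=107
Round 5 (k=36): L=107 R=157

Answer: 33,65 65,62 62,142 142,107 107,157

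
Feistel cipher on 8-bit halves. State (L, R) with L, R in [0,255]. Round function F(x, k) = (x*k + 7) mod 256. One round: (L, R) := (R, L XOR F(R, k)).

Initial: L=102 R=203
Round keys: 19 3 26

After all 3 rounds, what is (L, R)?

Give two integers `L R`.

Answer: 74 245

Derivation:
Round 1 (k=19): L=203 R=126
Round 2 (k=3): L=126 R=74
Round 3 (k=26): L=74 R=245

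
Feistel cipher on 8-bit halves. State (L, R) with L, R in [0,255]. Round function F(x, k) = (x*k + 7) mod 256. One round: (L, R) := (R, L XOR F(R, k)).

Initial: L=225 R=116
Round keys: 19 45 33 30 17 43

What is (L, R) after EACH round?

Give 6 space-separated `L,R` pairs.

Answer: 116,66 66,213 213,62 62,158 158,187 187,238

Derivation:
Round 1 (k=19): L=116 R=66
Round 2 (k=45): L=66 R=213
Round 3 (k=33): L=213 R=62
Round 4 (k=30): L=62 R=158
Round 5 (k=17): L=158 R=187
Round 6 (k=43): L=187 R=238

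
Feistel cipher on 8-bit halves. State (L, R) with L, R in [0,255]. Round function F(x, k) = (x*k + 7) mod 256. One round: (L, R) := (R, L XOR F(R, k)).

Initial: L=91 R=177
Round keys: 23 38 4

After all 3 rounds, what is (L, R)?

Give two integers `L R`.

Answer: 84 226

Derivation:
Round 1 (k=23): L=177 R=181
Round 2 (k=38): L=181 R=84
Round 3 (k=4): L=84 R=226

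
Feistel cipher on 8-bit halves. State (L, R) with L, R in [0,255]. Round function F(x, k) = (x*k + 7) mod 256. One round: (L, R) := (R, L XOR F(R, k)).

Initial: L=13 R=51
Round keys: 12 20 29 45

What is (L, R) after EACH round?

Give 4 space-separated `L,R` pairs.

Round 1 (k=12): L=51 R=102
Round 2 (k=20): L=102 R=204
Round 3 (k=29): L=204 R=69
Round 4 (k=45): L=69 R=228

Answer: 51,102 102,204 204,69 69,228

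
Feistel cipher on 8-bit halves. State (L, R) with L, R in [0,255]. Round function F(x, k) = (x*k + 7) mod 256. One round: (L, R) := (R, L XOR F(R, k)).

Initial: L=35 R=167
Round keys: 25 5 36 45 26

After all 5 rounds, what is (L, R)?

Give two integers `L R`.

Answer: 242 45

Derivation:
Round 1 (k=25): L=167 R=117
Round 2 (k=5): L=117 R=247
Round 3 (k=36): L=247 R=182
Round 4 (k=45): L=182 R=242
Round 5 (k=26): L=242 R=45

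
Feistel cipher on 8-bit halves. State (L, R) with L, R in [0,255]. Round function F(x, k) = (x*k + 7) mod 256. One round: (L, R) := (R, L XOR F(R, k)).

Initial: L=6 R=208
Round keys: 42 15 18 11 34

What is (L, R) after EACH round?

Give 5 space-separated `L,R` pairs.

Answer: 208,33 33,38 38,146 146,107 107,175

Derivation:
Round 1 (k=42): L=208 R=33
Round 2 (k=15): L=33 R=38
Round 3 (k=18): L=38 R=146
Round 4 (k=11): L=146 R=107
Round 5 (k=34): L=107 R=175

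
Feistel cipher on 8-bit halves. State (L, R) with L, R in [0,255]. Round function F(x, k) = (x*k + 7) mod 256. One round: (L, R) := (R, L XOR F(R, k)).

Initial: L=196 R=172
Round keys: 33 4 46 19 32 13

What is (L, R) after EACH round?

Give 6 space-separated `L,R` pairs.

Answer: 172,247 247,79 79,206 206,30 30,9 9,98

Derivation:
Round 1 (k=33): L=172 R=247
Round 2 (k=4): L=247 R=79
Round 3 (k=46): L=79 R=206
Round 4 (k=19): L=206 R=30
Round 5 (k=32): L=30 R=9
Round 6 (k=13): L=9 R=98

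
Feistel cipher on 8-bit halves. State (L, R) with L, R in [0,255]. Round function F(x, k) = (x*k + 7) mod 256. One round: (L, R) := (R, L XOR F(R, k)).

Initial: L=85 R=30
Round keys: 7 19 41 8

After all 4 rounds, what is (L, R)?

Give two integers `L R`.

Round 1 (k=7): L=30 R=140
Round 2 (k=19): L=140 R=117
Round 3 (k=41): L=117 R=72
Round 4 (k=8): L=72 R=50

Answer: 72 50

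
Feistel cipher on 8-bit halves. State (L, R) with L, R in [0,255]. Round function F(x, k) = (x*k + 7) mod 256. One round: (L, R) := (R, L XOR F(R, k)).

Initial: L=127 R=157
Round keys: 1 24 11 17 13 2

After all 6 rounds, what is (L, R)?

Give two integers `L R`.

Answer: 188 16

Derivation:
Round 1 (k=1): L=157 R=219
Round 2 (k=24): L=219 R=18
Round 3 (k=11): L=18 R=22
Round 4 (k=17): L=22 R=111
Round 5 (k=13): L=111 R=188
Round 6 (k=2): L=188 R=16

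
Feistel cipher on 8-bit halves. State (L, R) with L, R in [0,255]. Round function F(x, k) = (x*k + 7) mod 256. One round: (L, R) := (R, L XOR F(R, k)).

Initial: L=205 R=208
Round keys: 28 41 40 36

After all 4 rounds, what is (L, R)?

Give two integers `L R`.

Round 1 (k=28): L=208 R=10
Round 2 (k=41): L=10 R=113
Round 3 (k=40): L=113 R=165
Round 4 (k=36): L=165 R=74

Answer: 165 74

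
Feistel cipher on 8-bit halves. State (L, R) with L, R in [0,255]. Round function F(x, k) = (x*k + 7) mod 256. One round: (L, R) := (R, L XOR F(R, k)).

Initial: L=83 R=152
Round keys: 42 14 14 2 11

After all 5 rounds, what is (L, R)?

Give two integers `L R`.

Round 1 (k=42): L=152 R=164
Round 2 (k=14): L=164 R=103
Round 3 (k=14): L=103 R=13
Round 4 (k=2): L=13 R=70
Round 5 (k=11): L=70 R=4

Answer: 70 4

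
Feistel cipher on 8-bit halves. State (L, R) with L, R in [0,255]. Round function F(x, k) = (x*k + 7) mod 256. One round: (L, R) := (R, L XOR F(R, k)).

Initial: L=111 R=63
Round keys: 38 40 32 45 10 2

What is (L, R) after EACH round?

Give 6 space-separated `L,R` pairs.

Answer: 63,14 14,8 8,9 9,148 148,198 198,7

Derivation:
Round 1 (k=38): L=63 R=14
Round 2 (k=40): L=14 R=8
Round 3 (k=32): L=8 R=9
Round 4 (k=45): L=9 R=148
Round 5 (k=10): L=148 R=198
Round 6 (k=2): L=198 R=7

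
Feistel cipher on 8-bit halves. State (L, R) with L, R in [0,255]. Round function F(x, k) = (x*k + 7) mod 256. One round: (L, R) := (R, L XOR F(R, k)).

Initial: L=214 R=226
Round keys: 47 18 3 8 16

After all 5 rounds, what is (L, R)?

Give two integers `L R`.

Round 1 (k=47): L=226 R=83
Round 2 (k=18): L=83 R=63
Round 3 (k=3): L=63 R=151
Round 4 (k=8): L=151 R=128
Round 5 (k=16): L=128 R=144

Answer: 128 144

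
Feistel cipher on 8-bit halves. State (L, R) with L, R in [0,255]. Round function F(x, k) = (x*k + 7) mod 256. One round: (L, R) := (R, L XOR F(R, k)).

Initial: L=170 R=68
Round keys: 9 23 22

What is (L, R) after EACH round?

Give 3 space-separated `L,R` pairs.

Round 1 (k=9): L=68 R=193
Round 2 (k=23): L=193 R=26
Round 3 (k=22): L=26 R=130

Answer: 68,193 193,26 26,130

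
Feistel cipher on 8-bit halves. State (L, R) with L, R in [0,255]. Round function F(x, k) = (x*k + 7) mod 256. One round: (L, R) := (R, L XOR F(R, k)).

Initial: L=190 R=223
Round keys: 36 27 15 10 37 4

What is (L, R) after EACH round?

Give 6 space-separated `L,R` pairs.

Round 1 (k=36): L=223 R=221
Round 2 (k=27): L=221 R=137
Round 3 (k=15): L=137 R=211
Round 4 (k=10): L=211 R=204
Round 5 (k=37): L=204 R=80
Round 6 (k=4): L=80 R=139

Answer: 223,221 221,137 137,211 211,204 204,80 80,139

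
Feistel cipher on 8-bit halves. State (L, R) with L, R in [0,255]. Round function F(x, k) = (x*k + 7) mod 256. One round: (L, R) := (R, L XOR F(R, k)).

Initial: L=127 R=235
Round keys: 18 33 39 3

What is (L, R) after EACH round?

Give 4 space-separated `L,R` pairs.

Answer: 235,242 242,210 210,247 247,62

Derivation:
Round 1 (k=18): L=235 R=242
Round 2 (k=33): L=242 R=210
Round 3 (k=39): L=210 R=247
Round 4 (k=3): L=247 R=62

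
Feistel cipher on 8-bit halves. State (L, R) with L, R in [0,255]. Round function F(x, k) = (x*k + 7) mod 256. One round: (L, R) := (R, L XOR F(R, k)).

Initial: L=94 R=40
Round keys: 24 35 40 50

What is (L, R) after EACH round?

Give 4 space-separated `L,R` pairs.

Answer: 40,153 153,218 218,142 142,25

Derivation:
Round 1 (k=24): L=40 R=153
Round 2 (k=35): L=153 R=218
Round 3 (k=40): L=218 R=142
Round 4 (k=50): L=142 R=25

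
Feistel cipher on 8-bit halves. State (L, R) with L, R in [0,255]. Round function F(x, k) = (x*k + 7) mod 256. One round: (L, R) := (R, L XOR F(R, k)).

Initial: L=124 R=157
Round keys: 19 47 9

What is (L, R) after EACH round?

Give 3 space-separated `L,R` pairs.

Round 1 (k=19): L=157 R=210
Round 2 (k=47): L=210 R=8
Round 3 (k=9): L=8 R=157

Answer: 157,210 210,8 8,157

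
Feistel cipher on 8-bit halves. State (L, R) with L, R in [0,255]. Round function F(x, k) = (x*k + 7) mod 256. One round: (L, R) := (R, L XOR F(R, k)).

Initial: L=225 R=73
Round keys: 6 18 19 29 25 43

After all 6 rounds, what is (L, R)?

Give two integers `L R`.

Round 1 (k=6): L=73 R=92
Round 2 (k=18): L=92 R=54
Round 3 (k=19): L=54 R=85
Round 4 (k=29): L=85 R=158
Round 5 (k=25): L=158 R=32
Round 6 (k=43): L=32 R=249

Answer: 32 249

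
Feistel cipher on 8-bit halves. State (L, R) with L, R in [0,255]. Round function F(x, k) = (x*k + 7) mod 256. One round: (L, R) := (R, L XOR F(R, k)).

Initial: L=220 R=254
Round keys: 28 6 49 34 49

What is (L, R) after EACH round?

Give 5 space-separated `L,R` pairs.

Round 1 (k=28): L=254 R=19
Round 2 (k=6): L=19 R=135
Round 3 (k=49): L=135 R=205
Round 4 (k=34): L=205 R=198
Round 5 (k=49): L=198 R=32

Answer: 254,19 19,135 135,205 205,198 198,32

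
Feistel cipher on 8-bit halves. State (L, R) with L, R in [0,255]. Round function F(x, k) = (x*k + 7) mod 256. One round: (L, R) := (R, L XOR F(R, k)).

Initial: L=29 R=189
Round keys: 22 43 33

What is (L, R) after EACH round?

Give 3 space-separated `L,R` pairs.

Answer: 189,88 88,114 114,225

Derivation:
Round 1 (k=22): L=189 R=88
Round 2 (k=43): L=88 R=114
Round 3 (k=33): L=114 R=225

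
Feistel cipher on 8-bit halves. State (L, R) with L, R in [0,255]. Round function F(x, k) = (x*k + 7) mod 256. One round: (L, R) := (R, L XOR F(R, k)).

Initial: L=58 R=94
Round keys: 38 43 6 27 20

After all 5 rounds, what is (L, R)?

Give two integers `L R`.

Answer: 237 69

Derivation:
Round 1 (k=38): L=94 R=193
Round 2 (k=43): L=193 R=44
Round 3 (k=6): L=44 R=206
Round 4 (k=27): L=206 R=237
Round 5 (k=20): L=237 R=69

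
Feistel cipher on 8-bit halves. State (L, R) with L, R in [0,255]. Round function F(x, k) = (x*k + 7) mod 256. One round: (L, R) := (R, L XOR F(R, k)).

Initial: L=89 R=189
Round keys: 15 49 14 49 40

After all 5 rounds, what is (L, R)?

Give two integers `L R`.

Round 1 (k=15): L=189 R=67
Round 2 (k=49): L=67 R=103
Round 3 (k=14): L=103 R=234
Round 4 (k=49): L=234 R=182
Round 5 (k=40): L=182 R=157

Answer: 182 157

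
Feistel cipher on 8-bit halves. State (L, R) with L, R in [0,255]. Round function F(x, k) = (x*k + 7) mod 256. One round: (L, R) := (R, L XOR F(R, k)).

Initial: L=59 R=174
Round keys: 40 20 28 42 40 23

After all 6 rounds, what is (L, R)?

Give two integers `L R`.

Answer: 104 251

Derivation:
Round 1 (k=40): L=174 R=12
Round 2 (k=20): L=12 R=89
Round 3 (k=28): L=89 R=207
Round 4 (k=42): L=207 R=164
Round 5 (k=40): L=164 R=104
Round 6 (k=23): L=104 R=251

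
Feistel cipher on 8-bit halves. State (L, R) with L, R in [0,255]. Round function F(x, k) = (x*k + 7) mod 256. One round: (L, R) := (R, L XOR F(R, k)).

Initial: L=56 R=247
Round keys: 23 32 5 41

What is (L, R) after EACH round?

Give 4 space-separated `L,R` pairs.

Round 1 (k=23): L=247 R=0
Round 2 (k=32): L=0 R=240
Round 3 (k=5): L=240 R=183
Round 4 (k=41): L=183 R=166

Answer: 247,0 0,240 240,183 183,166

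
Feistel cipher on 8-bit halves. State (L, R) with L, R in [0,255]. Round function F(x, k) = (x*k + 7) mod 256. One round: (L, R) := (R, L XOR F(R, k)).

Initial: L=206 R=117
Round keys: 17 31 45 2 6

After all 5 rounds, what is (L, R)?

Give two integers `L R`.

Answer: 193 248

Derivation:
Round 1 (k=17): L=117 R=2
Round 2 (k=31): L=2 R=48
Round 3 (k=45): L=48 R=117
Round 4 (k=2): L=117 R=193
Round 5 (k=6): L=193 R=248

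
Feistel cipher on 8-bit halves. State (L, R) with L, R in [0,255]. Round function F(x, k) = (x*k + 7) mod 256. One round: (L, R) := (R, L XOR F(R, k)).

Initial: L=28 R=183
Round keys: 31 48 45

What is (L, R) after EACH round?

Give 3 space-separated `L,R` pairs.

Answer: 183,44 44,240 240,27

Derivation:
Round 1 (k=31): L=183 R=44
Round 2 (k=48): L=44 R=240
Round 3 (k=45): L=240 R=27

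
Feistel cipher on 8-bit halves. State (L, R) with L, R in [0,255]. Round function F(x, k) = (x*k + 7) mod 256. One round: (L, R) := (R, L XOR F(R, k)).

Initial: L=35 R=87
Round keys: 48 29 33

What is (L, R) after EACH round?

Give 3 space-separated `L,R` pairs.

Round 1 (k=48): L=87 R=116
Round 2 (k=29): L=116 R=124
Round 3 (k=33): L=124 R=119

Answer: 87,116 116,124 124,119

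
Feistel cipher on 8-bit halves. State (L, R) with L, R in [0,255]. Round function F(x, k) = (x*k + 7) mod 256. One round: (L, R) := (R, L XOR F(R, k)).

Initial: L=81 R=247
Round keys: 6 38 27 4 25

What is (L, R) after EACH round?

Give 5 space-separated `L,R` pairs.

Answer: 247,128 128,240 240,215 215,147 147,181

Derivation:
Round 1 (k=6): L=247 R=128
Round 2 (k=38): L=128 R=240
Round 3 (k=27): L=240 R=215
Round 4 (k=4): L=215 R=147
Round 5 (k=25): L=147 R=181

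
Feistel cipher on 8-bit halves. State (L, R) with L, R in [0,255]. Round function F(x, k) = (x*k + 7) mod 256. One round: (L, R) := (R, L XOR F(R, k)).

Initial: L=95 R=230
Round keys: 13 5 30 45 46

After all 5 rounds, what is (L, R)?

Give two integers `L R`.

Round 1 (k=13): L=230 R=234
Round 2 (k=5): L=234 R=127
Round 3 (k=30): L=127 R=3
Round 4 (k=45): L=3 R=241
Round 5 (k=46): L=241 R=86

Answer: 241 86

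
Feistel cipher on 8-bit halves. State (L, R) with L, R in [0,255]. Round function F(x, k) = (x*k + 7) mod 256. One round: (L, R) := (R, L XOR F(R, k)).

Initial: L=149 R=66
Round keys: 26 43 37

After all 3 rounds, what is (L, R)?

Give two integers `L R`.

Answer: 131 216

Derivation:
Round 1 (k=26): L=66 R=46
Round 2 (k=43): L=46 R=131
Round 3 (k=37): L=131 R=216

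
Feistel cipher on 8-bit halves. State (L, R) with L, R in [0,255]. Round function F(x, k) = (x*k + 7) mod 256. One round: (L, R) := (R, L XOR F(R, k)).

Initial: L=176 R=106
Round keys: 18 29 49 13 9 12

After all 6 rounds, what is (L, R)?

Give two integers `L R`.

Answer: 106 140

Derivation:
Round 1 (k=18): L=106 R=203
Round 2 (k=29): L=203 R=108
Round 3 (k=49): L=108 R=120
Round 4 (k=13): L=120 R=115
Round 5 (k=9): L=115 R=106
Round 6 (k=12): L=106 R=140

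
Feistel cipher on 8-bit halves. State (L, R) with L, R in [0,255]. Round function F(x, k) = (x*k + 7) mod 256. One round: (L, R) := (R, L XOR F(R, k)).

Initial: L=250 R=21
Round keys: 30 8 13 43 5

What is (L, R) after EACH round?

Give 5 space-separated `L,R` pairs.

Answer: 21,135 135,42 42,174 174,107 107,176

Derivation:
Round 1 (k=30): L=21 R=135
Round 2 (k=8): L=135 R=42
Round 3 (k=13): L=42 R=174
Round 4 (k=43): L=174 R=107
Round 5 (k=5): L=107 R=176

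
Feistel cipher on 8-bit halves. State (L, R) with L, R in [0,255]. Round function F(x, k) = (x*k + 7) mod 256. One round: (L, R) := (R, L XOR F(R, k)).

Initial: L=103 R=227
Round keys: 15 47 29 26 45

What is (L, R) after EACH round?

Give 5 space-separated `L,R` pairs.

Round 1 (k=15): L=227 R=51
Round 2 (k=47): L=51 R=135
Round 3 (k=29): L=135 R=97
Round 4 (k=26): L=97 R=102
Round 5 (k=45): L=102 R=148

Answer: 227,51 51,135 135,97 97,102 102,148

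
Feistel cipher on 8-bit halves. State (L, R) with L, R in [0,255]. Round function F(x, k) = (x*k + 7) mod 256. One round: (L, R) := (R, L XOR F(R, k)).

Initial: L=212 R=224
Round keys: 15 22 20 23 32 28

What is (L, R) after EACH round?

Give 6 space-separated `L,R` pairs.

Answer: 224,243 243,9 9,72 72,118 118,143 143,221

Derivation:
Round 1 (k=15): L=224 R=243
Round 2 (k=22): L=243 R=9
Round 3 (k=20): L=9 R=72
Round 4 (k=23): L=72 R=118
Round 5 (k=32): L=118 R=143
Round 6 (k=28): L=143 R=221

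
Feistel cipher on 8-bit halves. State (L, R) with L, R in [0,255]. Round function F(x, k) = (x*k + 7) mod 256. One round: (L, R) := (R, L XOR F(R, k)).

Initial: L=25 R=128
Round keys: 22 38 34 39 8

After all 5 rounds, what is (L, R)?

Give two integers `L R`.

Answer: 199 124

Derivation:
Round 1 (k=22): L=128 R=30
Round 2 (k=38): L=30 R=251
Round 3 (k=34): L=251 R=67
Round 4 (k=39): L=67 R=199
Round 5 (k=8): L=199 R=124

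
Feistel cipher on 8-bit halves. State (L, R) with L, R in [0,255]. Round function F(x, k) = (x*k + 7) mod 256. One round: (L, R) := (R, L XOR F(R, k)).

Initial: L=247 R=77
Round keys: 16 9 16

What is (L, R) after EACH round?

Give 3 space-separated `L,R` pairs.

Round 1 (k=16): L=77 R=32
Round 2 (k=9): L=32 R=106
Round 3 (k=16): L=106 R=135

Answer: 77,32 32,106 106,135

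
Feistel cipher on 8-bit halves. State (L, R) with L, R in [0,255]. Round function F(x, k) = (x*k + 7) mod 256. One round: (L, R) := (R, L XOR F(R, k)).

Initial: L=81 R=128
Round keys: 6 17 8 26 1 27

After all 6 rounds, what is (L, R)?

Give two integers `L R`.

Answer: 74 57

Derivation:
Round 1 (k=6): L=128 R=86
Round 2 (k=17): L=86 R=61
Round 3 (k=8): L=61 R=185
Round 4 (k=26): L=185 R=236
Round 5 (k=1): L=236 R=74
Round 6 (k=27): L=74 R=57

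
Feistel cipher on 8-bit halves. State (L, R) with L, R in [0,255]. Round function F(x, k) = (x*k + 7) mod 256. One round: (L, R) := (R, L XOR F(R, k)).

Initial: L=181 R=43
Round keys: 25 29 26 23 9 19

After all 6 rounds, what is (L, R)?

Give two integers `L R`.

Answer: 145 210

Derivation:
Round 1 (k=25): L=43 R=143
Round 2 (k=29): L=143 R=17
Round 3 (k=26): L=17 R=78
Round 4 (k=23): L=78 R=24
Round 5 (k=9): L=24 R=145
Round 6 (k=19): L=145 R=210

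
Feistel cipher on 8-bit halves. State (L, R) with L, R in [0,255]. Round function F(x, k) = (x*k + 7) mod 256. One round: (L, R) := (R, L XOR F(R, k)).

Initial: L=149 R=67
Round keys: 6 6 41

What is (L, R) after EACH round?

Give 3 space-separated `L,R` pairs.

Round 1 (k=6): L=67 R=12
Round 2 (k=6): L=12 R=12
Round 3 (k=41): L=12 R=255

Answer: 67,12 12,12 12,255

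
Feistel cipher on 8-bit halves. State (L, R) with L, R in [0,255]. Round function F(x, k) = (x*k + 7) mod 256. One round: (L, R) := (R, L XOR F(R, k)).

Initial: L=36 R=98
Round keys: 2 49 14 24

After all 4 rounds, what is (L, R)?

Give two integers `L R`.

Answer: 16 35

Derivation:
Round 1 (k=2): L=98 R=239
Round 2 (k=49): L=239 R=164
Round 3 (k=14): L=164 R=16
Round 4 (k=24): L=16 R=35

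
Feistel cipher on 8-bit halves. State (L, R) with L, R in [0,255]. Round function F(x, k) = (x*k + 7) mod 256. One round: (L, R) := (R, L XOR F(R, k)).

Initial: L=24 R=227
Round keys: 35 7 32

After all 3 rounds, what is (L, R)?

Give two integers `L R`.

Round 1 (k=35): L=227 R=8
Round 2 (k=7): L=8 R=220
Round 3 (k=32): L=220 R=143

Answer: 220 143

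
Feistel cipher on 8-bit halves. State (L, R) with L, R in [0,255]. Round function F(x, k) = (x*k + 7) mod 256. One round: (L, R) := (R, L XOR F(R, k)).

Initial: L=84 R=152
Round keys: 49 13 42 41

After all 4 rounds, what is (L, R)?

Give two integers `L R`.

Round 1 (k=49): L=152 R=75
Round 2 (k=13): L=75 R=78
Round 3 (k=42): L=78 R=152
Round 4 (k=41): L=152 R=17

Answer: 152 17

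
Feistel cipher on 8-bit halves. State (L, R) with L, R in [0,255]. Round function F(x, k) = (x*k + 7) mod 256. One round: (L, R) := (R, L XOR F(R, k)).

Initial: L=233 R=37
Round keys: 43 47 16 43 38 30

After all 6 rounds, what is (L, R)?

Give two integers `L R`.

Round 1 (k=43): L=37 R=215
Round 2 (k=47): L=215 R=165
Round 3 (k=16): L=165 R=128
Round 4 (k=43): L=128 R=34
Round 5 (k=38): L=34 R=147
Round 6 (k=30): L=147 R=99

Answer: 147 99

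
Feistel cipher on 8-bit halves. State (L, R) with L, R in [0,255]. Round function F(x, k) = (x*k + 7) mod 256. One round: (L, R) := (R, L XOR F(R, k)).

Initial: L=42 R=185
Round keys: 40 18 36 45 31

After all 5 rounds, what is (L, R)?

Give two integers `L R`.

Answer: 217 236

Derivation:
Round 1 (k=40): L=185 R=197
Round 2 (k=18): L=197 R=88
Round 3 (k=36): L=88 R=162
Round 4 (k=45): L=162 R=217
Round 5 (k=31): L=217 R=236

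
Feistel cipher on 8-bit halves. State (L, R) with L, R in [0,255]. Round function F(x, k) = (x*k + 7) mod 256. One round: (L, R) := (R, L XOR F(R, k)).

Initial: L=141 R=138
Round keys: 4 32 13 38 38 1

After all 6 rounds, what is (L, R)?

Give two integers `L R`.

Round 1 (k=4): L=138 R=162
Round 2 (k=32): L=162 R=205
Round 3 (k=13): L=205 R=210
Round 4 (k=38): L=210 R=254
Round 5 (k=38): L=254 R=105
Round 6 (k=1): L=105 R=142

Answer: 105 142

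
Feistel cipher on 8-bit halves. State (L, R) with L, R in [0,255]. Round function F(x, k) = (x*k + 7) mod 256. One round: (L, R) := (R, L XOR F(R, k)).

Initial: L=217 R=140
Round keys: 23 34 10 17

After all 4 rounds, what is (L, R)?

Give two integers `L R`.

Answer: 143 193

Derivation:
Round 1 (k=23): L=140 R=66
Round 2 (k=34): L=66 R=71
Round 3 (k=10): L=71 R=143
Round 4 (k=17): L=143 R=193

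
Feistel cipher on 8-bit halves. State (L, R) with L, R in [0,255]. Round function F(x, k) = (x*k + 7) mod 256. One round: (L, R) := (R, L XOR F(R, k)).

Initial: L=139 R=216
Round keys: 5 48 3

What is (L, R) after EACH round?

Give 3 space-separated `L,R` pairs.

Round 1 (k=5): L=216 R=180
Round 2 (k=48): L=180 R=31
Round 3 (k=3): L=31 R=208

Answer: 216,180 180,31 31,208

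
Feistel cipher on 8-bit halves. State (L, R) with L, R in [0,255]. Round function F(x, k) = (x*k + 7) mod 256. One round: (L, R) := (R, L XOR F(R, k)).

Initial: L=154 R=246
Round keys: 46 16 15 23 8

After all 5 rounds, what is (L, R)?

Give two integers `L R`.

Round 1 (k=46): L=246 R=161
Round 2 (k=16): L=161 R=225
Round 3 (k=15): L=225 R=151
Round 4 (k=23): L=151 R=121
Round 5 (k=8): L=121 R=88

Answer: 121 88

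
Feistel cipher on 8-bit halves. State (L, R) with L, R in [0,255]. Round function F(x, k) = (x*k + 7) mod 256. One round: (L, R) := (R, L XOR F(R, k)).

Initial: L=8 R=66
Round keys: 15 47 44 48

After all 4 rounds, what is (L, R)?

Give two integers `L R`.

Round 1 (k=15): L=66 R=237
Round 2 (k=47): L=237 R=200
Round 3 (k=44): L=200 R=138
Round 4 (k=48): L=138 R=47

Answer: 138 47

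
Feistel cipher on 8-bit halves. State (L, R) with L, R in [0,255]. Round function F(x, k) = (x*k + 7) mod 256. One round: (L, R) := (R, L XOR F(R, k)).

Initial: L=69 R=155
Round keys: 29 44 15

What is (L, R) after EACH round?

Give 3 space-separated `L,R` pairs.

Round 1 (k=29): L=155 R=211
Round 2 (k=44): L=211 R=208
Round 3 (k=15): L=208 R=228

Answer: 155,211 211,208 208,228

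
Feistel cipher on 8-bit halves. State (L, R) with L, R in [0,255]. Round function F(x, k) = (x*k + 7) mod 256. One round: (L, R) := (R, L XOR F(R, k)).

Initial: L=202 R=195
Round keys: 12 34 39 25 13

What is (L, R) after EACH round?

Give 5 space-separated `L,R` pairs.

Round 1 (k=12): L=195 R=225
Round 2 (k=34): L=225 R=42
Round 3 (k=39): L=42 R=140
Round 4 (k=25): L=140 R=153
Round 5 (k=13): L=153 R=64

Answer: 195,225 225,42 42,140 140,153 153,64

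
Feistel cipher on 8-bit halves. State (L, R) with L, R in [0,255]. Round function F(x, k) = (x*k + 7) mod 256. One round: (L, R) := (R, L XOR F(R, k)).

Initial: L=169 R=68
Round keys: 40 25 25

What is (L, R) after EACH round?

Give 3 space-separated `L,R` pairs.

Round 1 (k=40): L=68 R=14
Round 2 (k=25): L=14 R=33
Round 3 (k=25): L=33 R=78

Answer: 68,14 14,33 33,78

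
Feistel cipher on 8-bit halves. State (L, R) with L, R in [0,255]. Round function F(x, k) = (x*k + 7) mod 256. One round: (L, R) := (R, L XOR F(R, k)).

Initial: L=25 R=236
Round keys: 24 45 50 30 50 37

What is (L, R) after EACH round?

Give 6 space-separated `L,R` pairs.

Round 1 (k=24): L=236 R=62
Round 2 (k=45): L=62 R=1
Round 3 (k=50): L=1 R=7
Round 4 (k=30): L=7 R=216
Round 5 (k=50): L=216 R=48
Round 6 (k=37): L=48 R=47

Answer: 236,62 62,1 1,7 7,216 216,48 48,47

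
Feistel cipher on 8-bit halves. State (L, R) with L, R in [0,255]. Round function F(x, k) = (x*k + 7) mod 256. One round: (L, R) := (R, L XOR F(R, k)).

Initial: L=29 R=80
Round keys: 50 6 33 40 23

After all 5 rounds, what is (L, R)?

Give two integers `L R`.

Answer: 52 147

Derivation:
Round 1 (k=50): L=80 R=186
Round 2 (k=6): L=186 R=51
Round 3 (k=33): L=51 R=32
Round 4 (k=40): L=32 R=52
Round 5 (k=23): L=52 R=147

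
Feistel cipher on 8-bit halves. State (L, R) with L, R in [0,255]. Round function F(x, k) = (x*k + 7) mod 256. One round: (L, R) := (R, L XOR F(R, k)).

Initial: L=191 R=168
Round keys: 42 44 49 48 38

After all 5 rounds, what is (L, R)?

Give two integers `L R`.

Round 1 (k=42): L=168 R=40
Round 2 (k=44): L=40 R=79
Round 3 (k=49): L=79 R=14
Round 4 (k=48): L=14 R=232
Round 5 (k=38): L=232 R=121

Answer: 232 121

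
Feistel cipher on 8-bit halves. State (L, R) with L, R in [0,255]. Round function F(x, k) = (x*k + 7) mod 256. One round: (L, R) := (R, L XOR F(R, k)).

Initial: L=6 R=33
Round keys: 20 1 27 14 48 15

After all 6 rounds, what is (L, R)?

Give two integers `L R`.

Round 1 (k=20): L=33 R=157
Round 2 (k=1): L=157 R=133
Round 3 (k=27): L=133 R=147
Round 4 (k=14): L=147 R=148
Round 5 (k=48): L=148 R=84
Round 6 (k=15): L=84 R=103

Answer: 84 103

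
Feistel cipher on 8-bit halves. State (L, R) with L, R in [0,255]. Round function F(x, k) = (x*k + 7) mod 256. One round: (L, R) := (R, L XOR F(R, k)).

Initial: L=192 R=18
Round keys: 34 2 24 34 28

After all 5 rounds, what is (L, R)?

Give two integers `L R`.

Answer: 64 195

Derivation:
Round 1 (k=34): L=18 R=171
Round 2 (k=2): L=171 R=79
Round 3 (k=24): L=79 R=196
Round 4 (k=34): L=196 R=64
Round 5 (k=28): L=64 R=195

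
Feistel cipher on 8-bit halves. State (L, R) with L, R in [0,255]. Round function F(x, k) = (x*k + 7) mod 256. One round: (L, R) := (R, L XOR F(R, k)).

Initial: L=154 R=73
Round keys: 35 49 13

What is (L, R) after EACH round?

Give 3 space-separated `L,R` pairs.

Answer: 73,152 152,86 86,253

Derivation:
Round 1 (k=35): L=73 R=152
Round 2 (k=49): L=152 R=86
Round 3 (k=13): L=86 R=253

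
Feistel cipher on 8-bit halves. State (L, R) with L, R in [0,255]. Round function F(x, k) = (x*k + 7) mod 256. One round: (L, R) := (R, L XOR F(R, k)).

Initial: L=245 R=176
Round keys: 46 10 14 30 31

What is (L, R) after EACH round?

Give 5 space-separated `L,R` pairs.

Answer: 176,82 82,139 139,243 243,10 10,206

Derivation:
Round 1 (k=46): L=176 R=82
Round 2 (k=10): L=82 R=139
Round 3 (k=14): L=139 R=243
Round 4 (k=30): L=243 R=10
Round 5 (k=31): L=10 R=206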